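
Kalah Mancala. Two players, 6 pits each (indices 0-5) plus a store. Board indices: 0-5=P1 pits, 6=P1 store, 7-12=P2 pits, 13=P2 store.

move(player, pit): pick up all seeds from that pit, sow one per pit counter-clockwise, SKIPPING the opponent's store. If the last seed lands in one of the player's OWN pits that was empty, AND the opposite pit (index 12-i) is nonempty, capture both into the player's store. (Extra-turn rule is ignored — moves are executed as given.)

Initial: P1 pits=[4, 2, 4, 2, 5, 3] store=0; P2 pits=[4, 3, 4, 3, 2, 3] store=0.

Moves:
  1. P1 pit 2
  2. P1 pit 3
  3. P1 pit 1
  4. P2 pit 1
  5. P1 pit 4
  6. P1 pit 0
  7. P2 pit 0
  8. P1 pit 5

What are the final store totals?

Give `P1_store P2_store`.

Move 1: P1 pit2 -> P1=[4,2,0,3,6,4](1) P2=[4,3,4,3,2,3](0)
Move 2: P1 pit3 -> P1=[4,2,0,0,7,5](2) P2=[4,3,4,3,2,3](0)
Move 3: P1 pit1 -> P1=[4,0,1,0,7,5](7) P2=[4,3,0,3,2,3](0)
Move 4: P2 pit1 -> P1=[4,0,1,0,7,5](7) P2=[4,0,1,4,3,3](0)
Move 5: P1 pit4 -> P1=[4,0,1,0,0,6](8) P2=[5,1,2,5,4,3](0)
Move 6: P1 pit0 -> P1=[0,1,2,1,0,6](10) P2=[5,0,2,5,4,3](0)
Move 7: P2 pit0 -> P1=[0,1,2,1,0,6](10) P2=[0,1,3,6,5,4](0)
Move 8: P1 pit5 -> P1=[0,1,2,1,0,0](11) P2=[1,2,4,7,6,4](0)

Answer: 11 0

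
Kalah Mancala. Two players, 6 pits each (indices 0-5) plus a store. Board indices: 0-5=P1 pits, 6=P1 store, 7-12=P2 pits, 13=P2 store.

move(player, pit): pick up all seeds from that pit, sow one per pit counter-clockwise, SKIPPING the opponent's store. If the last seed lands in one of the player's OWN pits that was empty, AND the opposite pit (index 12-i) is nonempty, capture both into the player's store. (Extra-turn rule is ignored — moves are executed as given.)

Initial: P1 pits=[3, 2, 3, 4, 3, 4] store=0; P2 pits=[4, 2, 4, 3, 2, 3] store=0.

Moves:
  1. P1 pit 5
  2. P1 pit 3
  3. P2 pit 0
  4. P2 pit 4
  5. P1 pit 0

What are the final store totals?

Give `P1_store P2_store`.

Move 1: P1 pit5 -> P1=[3,2,3,4,3,0](1) P2=[5,3,5,3,2,3](0)
Move 2: P1 pit3 -> P1=[3,2,3,0,4,1](2) P2=[6,3,5,3,2,3](0)
Move 3: P2 pit0 -> P1=[3,2,3,0,4,1](2) P2=[0,4,6,4,3,4](1)
Move 4: P2 pit4 -> P1=[4,2,3,0,4,1](2) P2=[0,4,6,4,0,5](2)
Move 5: P1 pit0 -> P1=[0,3,4,1,5,1](2) P2=[0,4,6,4,0,5](2)

Answer: 2 2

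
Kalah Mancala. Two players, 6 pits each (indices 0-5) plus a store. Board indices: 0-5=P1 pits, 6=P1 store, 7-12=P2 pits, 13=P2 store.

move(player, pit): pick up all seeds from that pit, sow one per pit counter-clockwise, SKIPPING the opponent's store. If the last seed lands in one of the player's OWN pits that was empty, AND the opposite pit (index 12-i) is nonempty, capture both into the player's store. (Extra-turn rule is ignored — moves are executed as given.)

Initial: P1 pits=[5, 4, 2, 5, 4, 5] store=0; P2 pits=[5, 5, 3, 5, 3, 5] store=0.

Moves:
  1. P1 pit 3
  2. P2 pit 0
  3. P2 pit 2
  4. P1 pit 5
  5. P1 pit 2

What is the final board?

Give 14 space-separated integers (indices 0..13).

Move 1: P1 pit3 -> P1=[5,4,2,0,5,6](1) P2=[6,6,3,5,3,5](0)
Move 2: P2 pit0 -> P1=[5,4,2,0,5,6](1) P2=[0,7,4,6,4,6](1)
Move 3: P2 pit2 -> P1=[5,4,2,0,5,6](1) P2=[0,7,0,7,5,7](2)
Move 4: P1 pit5 -> P1=[5,4,2,0,5,0](2) P2=[1,8,1,8,6,7](2)
Move 5: P1 pit2 -> P1=[5,4,0,1,6,0](2) P2=[1,8,1,8,6,7](2)

Answer: 5 4 0 1 6 0 2 1 8 1 8 6 7 2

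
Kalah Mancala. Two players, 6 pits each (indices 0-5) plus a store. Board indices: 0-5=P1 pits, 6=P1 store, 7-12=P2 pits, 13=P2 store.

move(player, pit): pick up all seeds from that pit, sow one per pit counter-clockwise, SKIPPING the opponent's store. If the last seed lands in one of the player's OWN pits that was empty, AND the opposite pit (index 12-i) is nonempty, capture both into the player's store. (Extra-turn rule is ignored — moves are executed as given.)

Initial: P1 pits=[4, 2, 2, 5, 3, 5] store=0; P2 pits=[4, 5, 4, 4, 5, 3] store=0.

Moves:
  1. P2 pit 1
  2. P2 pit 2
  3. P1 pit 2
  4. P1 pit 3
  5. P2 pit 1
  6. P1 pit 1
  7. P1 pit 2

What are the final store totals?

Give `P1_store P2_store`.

Answer: 4 2

Derivation:
Move 1: P2 pit1 -> P1=[4,2,2,5,3,5](0) P2=[4,0,5,5,6,4](1)
Move 2: P2 pit2 -> P1=[5,2,2,5,3,5](0) P2=[4,0,0,6,7,5](2)
Move 3: P1 pit2 -> P1=[5,2,0,6,4,5](0) P2=[4,0,0,6,7,5](2)
Move 4: P1 pit3 -> P1=[5,2,0,0,5,6](1) P2=[5,1,1,6,7,5](2)
Move 5: P2 pit1 -> P1=[5,2,0,0,5,6](1) P2=[5,0,2,6,7,5](2)
Move 6: P1 pit1 -> P1=[5,0,1,0,5,6](4) P2=[5,0,0,6,7,5](2)
Move 7: P1 pit2 -> P1=[5,0,0,1,5,6](4) P2=[5,0,0,6,7,5](2)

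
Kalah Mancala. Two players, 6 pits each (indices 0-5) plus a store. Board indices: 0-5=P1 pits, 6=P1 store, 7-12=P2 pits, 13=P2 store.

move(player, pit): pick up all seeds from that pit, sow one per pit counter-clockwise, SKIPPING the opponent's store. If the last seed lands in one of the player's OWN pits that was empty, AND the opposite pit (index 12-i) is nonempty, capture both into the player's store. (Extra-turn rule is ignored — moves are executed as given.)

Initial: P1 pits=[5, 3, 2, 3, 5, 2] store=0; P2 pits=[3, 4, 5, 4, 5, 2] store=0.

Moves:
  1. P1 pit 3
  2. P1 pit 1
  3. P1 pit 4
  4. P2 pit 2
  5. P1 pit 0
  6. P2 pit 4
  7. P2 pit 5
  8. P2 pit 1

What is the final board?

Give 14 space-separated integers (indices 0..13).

Answer: 2 4 6 3 2 5 3 4 0 1 7 1 1 4

Derivation:
Move 1: P1 pit3 -> P1=[5,3,2,0,6,3](1) P2=[3,4,5,4,5,2](0)
Move 2: P1 pit1 -> P1=[5,0,3,1,7,3](1) P2=[3,4,5,4,5,2](0)
Move 3: P1 pit4 -> P1=[5,0,3,1,0,4](2) P2=[4,5,6,5,6,2](0)
Move 4: P2 pit2 -> P1=[6,1,3,1,0,4](2) P2=[4,5,0,6,7,3](1)
Move 5: P1 pit0 -> P1=[0,2,4,2,1,5](3) P2=[4,5,0,6,7,3](1)
Move 6: P2 pit4 -> P1=[1,3,5,3,2,5](3) P2=[4,5,0,6,0,4](2)
Move 7: P2 pit5 -> P1=[2,4,6,3,2,5](3) P2=[4,5,0,6,0,0](3)
Move 8: P2 pit1 -> P1=[2,4,6,3,2,5](3) P2=[4,0,1,7,1,1](4)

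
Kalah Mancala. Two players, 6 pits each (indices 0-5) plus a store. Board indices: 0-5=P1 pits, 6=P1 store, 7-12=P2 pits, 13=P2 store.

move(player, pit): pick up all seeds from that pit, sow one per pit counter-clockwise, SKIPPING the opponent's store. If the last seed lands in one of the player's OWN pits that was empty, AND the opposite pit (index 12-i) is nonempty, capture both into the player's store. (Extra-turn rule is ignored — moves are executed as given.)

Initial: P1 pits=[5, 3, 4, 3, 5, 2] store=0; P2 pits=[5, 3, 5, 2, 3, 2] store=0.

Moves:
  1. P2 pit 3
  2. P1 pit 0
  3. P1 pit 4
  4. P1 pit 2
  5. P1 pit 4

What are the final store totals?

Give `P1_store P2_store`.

Answer: 2 0

Derivation:
Move 1: P2 pit3 -> P1=[5,3,4,3,5,2](0) P2=[5,3,5,0,4,3](0)
Move 2: P1 pit0 -> P1=[0,4,5,4,6,3](0) P2=[5,3,5,0,4,3](0)
Move 3: P1 pit4 -> P1=[0,4,5,4,0,4](1) P2=[6,4,6,1,4,3](0)
Move 4: P1 pit2 -> P1=[0,4,0,5,1,5](2) P2=[7,4,6,1,4,3](0)
Move 5: P1 pit4 -> P1=[0,4,0,5,0,6](2) P2=[7,4,6,1,4,3](0)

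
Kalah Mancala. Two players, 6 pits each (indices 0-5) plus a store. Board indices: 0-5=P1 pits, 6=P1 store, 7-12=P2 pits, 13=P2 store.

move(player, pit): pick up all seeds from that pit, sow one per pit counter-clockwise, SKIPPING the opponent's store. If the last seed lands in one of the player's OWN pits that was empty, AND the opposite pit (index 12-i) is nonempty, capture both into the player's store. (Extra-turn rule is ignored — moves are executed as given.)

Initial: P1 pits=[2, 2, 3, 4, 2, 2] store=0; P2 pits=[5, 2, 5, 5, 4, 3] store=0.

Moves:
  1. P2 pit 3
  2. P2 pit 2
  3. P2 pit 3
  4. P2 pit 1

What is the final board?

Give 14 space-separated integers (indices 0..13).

Move 1: P2 pit3 -> P1=[3,3,3,4,2,2](0) P2=[5,2,5,0,5,4](1)
Move 2: P2 pit2 -> P1=[4,3,3,4,2,2](0) P2=[5,2,0,1,6,5](2)
Move 3: P2 pit3 -> P1=[4,3,3,4,2,2](0) P2=[5,2,0,0,7,5](2)
Move 4: P2 pit1 -> P1=[4,3,0,4,2,2](0) P2=[5,0,1,0,7,5](6)

Answer: 4 3 0 4 2 2 0 5 0 1 0 7 5 6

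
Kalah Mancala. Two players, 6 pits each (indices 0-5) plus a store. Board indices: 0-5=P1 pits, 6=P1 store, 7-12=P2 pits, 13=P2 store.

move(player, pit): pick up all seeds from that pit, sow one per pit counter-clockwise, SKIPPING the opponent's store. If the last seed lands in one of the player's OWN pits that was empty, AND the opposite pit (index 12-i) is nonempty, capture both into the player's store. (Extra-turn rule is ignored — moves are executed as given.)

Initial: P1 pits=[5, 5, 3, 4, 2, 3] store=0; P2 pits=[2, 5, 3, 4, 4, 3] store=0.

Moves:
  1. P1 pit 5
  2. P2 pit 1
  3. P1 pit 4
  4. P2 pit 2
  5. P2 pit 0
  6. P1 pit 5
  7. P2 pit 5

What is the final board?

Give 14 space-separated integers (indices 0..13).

Answer: 7 6 4 5 0 0 3 0 1 1 7 6 0 3

Derivation:
Move 1: P1 pit5 -> P1=[5,5,3,4,2,0](1) P2=[3,6,3,4,4,3](0)
Move 2: P2 pit1 -> P1=[6,5,3,4,2,0](1) P2=[3,0,4,5,5,4](1)
Move 3: P1 pit4 -> P1=[6,5,3,4,0,1](2) P2=[3,0,4,5,5,4](1)
Move 4: P2 pit2 -> P1=[6,5,3,4,0,1](2) P2=[3,0,0,6,6,5](2)
Move 5: P2 pit0 -> P1=[6,5,3,4,0,1](2) P2=[0,1,1,7,6,5](2)
Move 6: P1 pit5 -> P1=[6,5,3,4,0,0](3) P2=[0,1,1,7,6,5](2)
Move 7: P2 pit5 -> P1=[7,6,4,5,0,0](3) P2=[0,1,1,7,6,0](3)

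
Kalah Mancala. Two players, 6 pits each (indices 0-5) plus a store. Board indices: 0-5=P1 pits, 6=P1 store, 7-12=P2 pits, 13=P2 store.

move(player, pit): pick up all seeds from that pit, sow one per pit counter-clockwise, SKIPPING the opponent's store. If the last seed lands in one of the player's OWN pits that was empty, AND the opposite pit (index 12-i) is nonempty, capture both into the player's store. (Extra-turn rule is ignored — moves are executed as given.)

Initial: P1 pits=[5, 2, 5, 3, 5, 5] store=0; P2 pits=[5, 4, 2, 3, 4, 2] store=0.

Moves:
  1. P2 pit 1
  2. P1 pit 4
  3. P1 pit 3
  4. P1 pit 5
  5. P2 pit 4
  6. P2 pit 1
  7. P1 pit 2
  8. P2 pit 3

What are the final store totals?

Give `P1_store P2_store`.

Answer: 4 2

Derivation:
Move 1: P2 pit1 -> P1=[5,2,5,3,5,5](0) P2=[5,0,3,4,5,3](0)
Move 2: P1 pit4 -> P1=[5,2,5,3,0,6](1) P2=[6,1,4,4,5,3](0)
Move 3: P1 pit3 -> P1=[5,2,5,0,1,7](2) P2=[6,1,4,4,5,3](0)
Move 4: P1 pit5 -> P1=[5,2,5,0,1,0](3) P2=[7,2,5,5,6,4](0)
Move 5: P2 pit4 -> P1=[6,3,6,1,1,0](3) P2=[7,2,5,5,0,5](1)
Move 6: P2 pit1 -> P1=[6,3,6,1,1,0](3) P2=[7,0,6,6,0,5](1)
Move 7: P1 pit2 -> P1=[6,3,0,2,2,1](4) P2=[8,1,6,6,0,5](1)
Move 8: P2 pit3 -> P1=[7,4,1,2,2,1](4) P2=[8,1,6,0,1,6](2)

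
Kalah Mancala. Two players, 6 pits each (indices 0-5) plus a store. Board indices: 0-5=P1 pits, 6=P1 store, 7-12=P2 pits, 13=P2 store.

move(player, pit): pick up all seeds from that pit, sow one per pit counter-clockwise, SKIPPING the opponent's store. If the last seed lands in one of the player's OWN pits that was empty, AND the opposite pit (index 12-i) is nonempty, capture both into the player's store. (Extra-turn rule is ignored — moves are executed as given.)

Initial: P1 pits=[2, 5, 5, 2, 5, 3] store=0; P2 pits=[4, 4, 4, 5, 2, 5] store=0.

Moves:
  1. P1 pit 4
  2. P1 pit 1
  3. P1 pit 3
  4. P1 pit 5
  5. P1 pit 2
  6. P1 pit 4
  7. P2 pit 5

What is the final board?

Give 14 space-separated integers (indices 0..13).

Move 1: P1 pit4 -> P1=[2,5,5,2,0,4](1) P2=[5,5,5,5,2,5](0)
Move 2: P1 pit1 -> P1=[2,0,6,3,1,5](2) P2=[5,5,5,5,2,5](0)
Move 3: P1 pit3 -> P1=[2,0,6,0,2,6](3) P2=[5,5,5,5,2,5](0)
Move 4: P1 pit5 -> P1=[2,0,6,0,2,0](4) P2=[6,6,6,6,3,5](0)
Move 5: P1 pit2 -> P1=[2,0,0,1,3,1](5) P2=[7,7,6,6,3,5](0)
Move 6: P1 pit4 -> P1=[2,0,0,1,0,2](6) P2=[8,7,6,6,3,5](0)
Move 7: P2 pit5 -> P1=[3,1,1,2,0,2](6) P2=[8,7,6,6,3,0](1)

Answer: 3 1 1 2 0 2 6 8 7 6 6 3 0 1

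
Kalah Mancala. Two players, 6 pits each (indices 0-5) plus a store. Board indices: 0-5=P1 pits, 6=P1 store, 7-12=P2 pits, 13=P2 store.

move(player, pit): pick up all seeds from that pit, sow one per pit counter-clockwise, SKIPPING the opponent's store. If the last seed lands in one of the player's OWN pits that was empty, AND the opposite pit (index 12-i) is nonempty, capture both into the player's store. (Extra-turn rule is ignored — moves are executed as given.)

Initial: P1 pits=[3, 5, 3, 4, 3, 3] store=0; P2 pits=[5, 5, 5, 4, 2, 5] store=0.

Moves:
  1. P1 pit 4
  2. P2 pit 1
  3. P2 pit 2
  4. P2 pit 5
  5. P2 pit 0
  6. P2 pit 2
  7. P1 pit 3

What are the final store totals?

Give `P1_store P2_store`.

Move 1: P1 pit4 -> P1=[3,5,3,4,0,4](1) P2=[6,5,5,4,2,5](0)
Move 2: P2 pit1 -> P1=[3,5,3,4,0,4](1) P2=[6,0,6,5,3,6](1)
Move 3: P2 pit2 -> P1=[4,6,3,4,0,4](1) P2=[6,0,0,6,4,7](2)
Move 4: P2 pit5 -> P1=[5,7,4,5,1,5](1) P2=[6,0,0,6,4,0](3)
Move 5: P2 pit0 -> P1=[5,7,4,5,1,5](1) P2=[0,1,1,7,5,1](4)
Move 6: P2 pit2 -> P1=[5,7,4,5,1,5](1) P2=[0,1,0,8,5,1](4)
Move 7: P1 pit3 -> P1=[5,7,4,0,2,6](2) P2=[1,2,0,8,5,1](4)

Answer: 2 4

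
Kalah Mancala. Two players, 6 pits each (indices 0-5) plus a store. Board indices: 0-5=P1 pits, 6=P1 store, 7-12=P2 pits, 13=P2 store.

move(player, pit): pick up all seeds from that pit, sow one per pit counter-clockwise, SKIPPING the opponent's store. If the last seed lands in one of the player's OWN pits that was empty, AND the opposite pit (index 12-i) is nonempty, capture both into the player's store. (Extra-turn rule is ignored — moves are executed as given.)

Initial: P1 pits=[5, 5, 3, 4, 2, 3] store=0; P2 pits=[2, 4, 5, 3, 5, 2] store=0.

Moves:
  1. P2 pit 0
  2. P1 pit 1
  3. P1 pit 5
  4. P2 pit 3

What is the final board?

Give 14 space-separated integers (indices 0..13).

Move 1: P2 pit0 -> P1=[5,5,3,4,2,3](0) P2=[0,5,6,3,5,2](0)
Move 2: P1 pit1 -> P1=[5,0,4,5,3,4](1) P2=[0,5,6,3,5,2](0)
Move 3: P1 pit5 -> P1=[5,0,4,5,3,0](2) P2=[1,6,7,3,5,2](0)
Move 4: P2 pit3 -> P1=[5,0,4,5,3,0](2) P2=[1,6,7,0,6,3](1)

Answer: 5 0 4 5 3 0 2 1 6 7 0 6 3 1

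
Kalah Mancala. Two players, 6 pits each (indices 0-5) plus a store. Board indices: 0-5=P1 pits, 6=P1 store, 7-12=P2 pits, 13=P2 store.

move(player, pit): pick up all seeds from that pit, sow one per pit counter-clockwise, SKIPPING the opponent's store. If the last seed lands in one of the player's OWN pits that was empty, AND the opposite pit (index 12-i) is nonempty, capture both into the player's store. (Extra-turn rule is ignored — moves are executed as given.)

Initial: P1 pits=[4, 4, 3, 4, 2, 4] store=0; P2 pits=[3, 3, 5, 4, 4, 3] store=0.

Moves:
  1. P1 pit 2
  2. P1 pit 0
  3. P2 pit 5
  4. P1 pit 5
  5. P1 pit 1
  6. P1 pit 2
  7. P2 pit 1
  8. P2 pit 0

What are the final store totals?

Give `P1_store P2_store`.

Answer: 2 3

Derivation:
Move 1: P1 pit2 -> P1=[4,4,0,5,3,5](0) P2=[3,3,5,4,4,3](0)
Move 2: P1 pit0 -> P1=[0,5,1,6,4,5](0) P2=[3,3,5,4,4,3](0)
Move 3: P2 pit5 -> P1=[1,6,1,6,4,5](0) P2=[3,3,5,4,4,0](1)
Move 4: P1 pit5 -> P1=[1,6,1,6,4,0](1) P2=[4,4,6,5,4,0](1)
Move 5: P1 pit1 -> P1=[1,0,2,7,5,1](2) P2=[5,4,6,5,4,0](1)
Move 6: P1 pit2 -> P1=[1,0,0,8,6,1](2) P2=[5,4,6,5,4,0](1)
Move 7: P2 pit1 -> P1=[0,0,0,8,6,1](2) P2=[5,0,7,6,5,0](3)
Move 8: P2 pit0 -> P1=[0,0,0,8,6,1](2) P2=[0,1,8,7,6,1](3)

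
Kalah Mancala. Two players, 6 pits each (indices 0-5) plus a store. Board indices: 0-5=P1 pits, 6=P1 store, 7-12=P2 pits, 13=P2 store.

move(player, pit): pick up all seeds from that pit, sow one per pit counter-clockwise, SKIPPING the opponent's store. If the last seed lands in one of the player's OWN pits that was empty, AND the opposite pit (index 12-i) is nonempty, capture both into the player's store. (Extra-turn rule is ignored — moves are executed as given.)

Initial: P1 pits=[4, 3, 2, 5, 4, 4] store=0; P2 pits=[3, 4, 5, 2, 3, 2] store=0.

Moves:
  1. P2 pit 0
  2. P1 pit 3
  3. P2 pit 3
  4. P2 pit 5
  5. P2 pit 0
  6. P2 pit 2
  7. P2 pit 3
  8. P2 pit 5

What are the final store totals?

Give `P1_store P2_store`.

Move 1: P2 pit0 -> P1=[4,3,2,5,4,4](0) P2=[0,5,6,3,3,2](0)
Move 2: P1 pit3 -> P1=[4,3,2,0,5,5](1) P2=[1,6,6,3,3,2](0)
Move 3: P2 pit3 -> P1=[4,3,2,0,5,5](1) P2=[1,6,6,0,4,3](1)
Move 4: P2 pit5 -> P1=[5,4,2,0,5,5](1) P2=[1,6,6,0,4,0](2)
Move 5: P2 pit0 -> P1=[5,4,2,0,5,5](1) P2=[0,7,6,0,4,0](2)
Move 6: P2 pit2 -> P1=[6,5,2,0,5,5](1) P2=[0,7,0,1,5,1](3)
Move 7: P2 pit3 -> P1=[6,5,2,0,5,5](1) P2=[0,7,0,0,6,1](3)
Move 8: P2 pit5 -> P1=[6,5,2,0,5,5](1) P2=[0,7,0,0,6,0](4)

Answer: 1 4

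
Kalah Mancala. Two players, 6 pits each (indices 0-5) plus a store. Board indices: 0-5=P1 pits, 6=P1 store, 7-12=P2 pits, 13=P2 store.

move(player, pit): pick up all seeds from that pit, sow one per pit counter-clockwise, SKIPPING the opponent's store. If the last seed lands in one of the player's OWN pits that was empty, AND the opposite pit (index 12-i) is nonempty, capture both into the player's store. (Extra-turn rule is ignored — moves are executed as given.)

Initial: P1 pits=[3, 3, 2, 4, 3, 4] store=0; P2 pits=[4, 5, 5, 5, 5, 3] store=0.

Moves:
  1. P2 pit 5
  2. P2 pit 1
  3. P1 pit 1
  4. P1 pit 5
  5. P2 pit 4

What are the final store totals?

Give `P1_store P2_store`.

Answer: 1 3

Derivation:
Move 1: P2 pit5 -> P1=[4,4,2,4,3,4](0) P2=[4,5,5,5,5,0](1)
Move 2: P2 pit1 -> P1=[4,4,2,4,3,4](0) P2=[4,0,6,6,6,1](2)
Move 3: P1 pit1 -> P1=[4,0,3,5,4,5](0) P2=[4,0,6,6,6,1](2)
Move 4: P1 pit5 -> P1=[4,0,3,5,4,0](1) P2=[5,1,7,7,6,1](2)
Move 5: P2 pit4 -> P1=[5,1,4,6,4,0](1) P2=[5,1,7,7,0,2](3)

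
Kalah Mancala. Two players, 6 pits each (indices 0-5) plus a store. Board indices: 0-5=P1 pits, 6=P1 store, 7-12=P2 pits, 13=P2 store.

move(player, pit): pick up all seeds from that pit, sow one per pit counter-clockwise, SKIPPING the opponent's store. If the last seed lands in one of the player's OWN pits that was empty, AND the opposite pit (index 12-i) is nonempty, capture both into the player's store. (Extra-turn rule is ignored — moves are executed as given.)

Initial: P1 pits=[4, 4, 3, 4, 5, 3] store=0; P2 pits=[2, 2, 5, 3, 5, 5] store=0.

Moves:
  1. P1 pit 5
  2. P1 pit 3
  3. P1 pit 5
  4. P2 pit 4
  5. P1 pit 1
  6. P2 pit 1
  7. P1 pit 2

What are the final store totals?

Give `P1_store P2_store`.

Move 1: P1 pit5 -> P1=[4,4,3,4,5,0](1) P2=[3,3,5,3,5,5](0)
Move 2: P1 pit3 -> P1=[4,4,3,0,6,1](2) P2=[4,3,5,3,5,5](0)
Move 3: P1 pit5 -> P1=[4,4,3,0,6,0](3) P2=[4,3,5,3,5,5](0)
Move 4: P2 pit4 -> P1=[5,5,4,0,6,0](3) P2=[4,3,5,3,0,6](1)
Move 5: P1 pit1 -> P1=[5,0,5,1,7,1](4) P2=[4,3,5,3,0,6](1)
Move 6: P2 pit1 -> P1=[5,0,5,1,7,1](4) P2=[4,0,6,4,1,6](1)
Move 7: P1 pit2 -> P1=[5,0,0,2,8,2](5) P2=[5,0,6,4,1,6](1)

Answer: 5 1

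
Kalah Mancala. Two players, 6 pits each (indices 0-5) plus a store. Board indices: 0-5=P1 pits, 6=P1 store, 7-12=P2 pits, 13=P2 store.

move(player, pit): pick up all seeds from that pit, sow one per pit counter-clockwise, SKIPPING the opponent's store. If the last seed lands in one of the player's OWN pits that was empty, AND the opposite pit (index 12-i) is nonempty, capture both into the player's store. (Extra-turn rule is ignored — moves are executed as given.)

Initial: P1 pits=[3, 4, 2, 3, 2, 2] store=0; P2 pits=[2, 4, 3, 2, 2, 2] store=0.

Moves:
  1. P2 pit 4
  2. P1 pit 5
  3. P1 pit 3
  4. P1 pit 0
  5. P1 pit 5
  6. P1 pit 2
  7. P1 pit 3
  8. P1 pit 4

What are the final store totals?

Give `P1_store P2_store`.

Answer: 12 1

Derivation:
Move 1: P2 pit4 -> P1=[3,4,2,3,2,2](0) P2=[2,4,3,2,0,3](1)
Move 2: P1 pit5 -> P1=[3,4,2,3,2,0](1) P2=[3,4,3,2,0,3](1)
Move 3: P1 pit3 -> P1=[3,4,2,0,3,1](2) P2=[3,4,3,2,0,3](1)
Move 4: P1 pit0 -> P1=[0,5,3,0,3,1](6) P2=[3,4,0,2,0,3](1)
Move 5: P1 pit5 -> P1=[0,5,3,0,3,0](7) P2=[3,4,0,2,0,3](1)
Move 6: P1 pit2 -> P1=[0,5,0,1,4,0](11) P2=[0,4,0,2,0,3](1)
Move 7: P1 pit3 -> P1=[0,5,0,0,5,0](11) P2=[0,4,0,2,0,3](1)
Move 8: P1 pit4 -> P1=[0,5,0,0,0,1](12) P2=[1,5,1,2,0,3](1)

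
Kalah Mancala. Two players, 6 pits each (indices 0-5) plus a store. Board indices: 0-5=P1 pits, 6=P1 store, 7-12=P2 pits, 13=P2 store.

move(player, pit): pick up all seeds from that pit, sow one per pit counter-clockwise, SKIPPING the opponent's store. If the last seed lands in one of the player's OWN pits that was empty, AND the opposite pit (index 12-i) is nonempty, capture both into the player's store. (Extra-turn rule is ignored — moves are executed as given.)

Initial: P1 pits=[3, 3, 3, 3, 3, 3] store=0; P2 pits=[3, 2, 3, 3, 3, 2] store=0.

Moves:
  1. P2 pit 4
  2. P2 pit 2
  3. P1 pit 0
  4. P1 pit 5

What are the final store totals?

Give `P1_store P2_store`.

Move 1: P2 pit4 -> P1=[4,3,3,3,3,3](0) P2=[3,2,3,3,0,3](1)
Move 2: P2 pit2 -> P1=[4,3,3,3,3,3](0) P2=[3,2,0,4,1,4](1)
Move 3: P1 pit0 -> P1=[0,4,4,4,4,3](0) P2=[3,2,0,4,1,4](1)
Move 4: P1 pit5 -> P1=[0,4,4,4,4,0](1) P2=[4,3,0,4,1,4](1)

Answer: 1 1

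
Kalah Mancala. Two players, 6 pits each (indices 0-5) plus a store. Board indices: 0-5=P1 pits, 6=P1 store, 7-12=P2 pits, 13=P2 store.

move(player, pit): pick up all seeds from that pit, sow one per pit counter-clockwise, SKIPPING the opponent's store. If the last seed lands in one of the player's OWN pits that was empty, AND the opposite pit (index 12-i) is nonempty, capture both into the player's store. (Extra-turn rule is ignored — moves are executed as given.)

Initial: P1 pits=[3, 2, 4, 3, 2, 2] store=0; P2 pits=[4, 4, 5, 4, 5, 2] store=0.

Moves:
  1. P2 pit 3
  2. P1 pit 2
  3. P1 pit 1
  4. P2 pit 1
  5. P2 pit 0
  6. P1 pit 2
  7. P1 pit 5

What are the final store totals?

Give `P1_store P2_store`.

Move 1: P2 pit3 -> P1=[4,2,4,3,2,2](0) P2=[4,4,5,0,6,3](1)
Move 2: P1 pit2 -> P1=[4,2,0,4,3,3](1) P2=[4,4,5,0,6,3](1)
Move 3: P1 pit1 -> P1=[4,0,1,5,3,3](1) P2=[4,4,5,0,6,3](1)
Move 4: P2 pit1 -> P1=[4,0,1,5,3,3](1) P2=[4,0,6,1,7,4](1)
Move 5: P2 pit0 -> P1=[4,0,1,5,3,3](1) P2=[0,1,7,2,8,4](1)
Move 6: P1 pit2 -> P1=[4,0,0,6,3,3](1) P2=[0,1,7,2,8,4](1)
Move 7: P1 pit5 -> P1=[4,0,0,6,3,0](2) P2=[1,2,7,2,8,4](1)

Answer: 2 1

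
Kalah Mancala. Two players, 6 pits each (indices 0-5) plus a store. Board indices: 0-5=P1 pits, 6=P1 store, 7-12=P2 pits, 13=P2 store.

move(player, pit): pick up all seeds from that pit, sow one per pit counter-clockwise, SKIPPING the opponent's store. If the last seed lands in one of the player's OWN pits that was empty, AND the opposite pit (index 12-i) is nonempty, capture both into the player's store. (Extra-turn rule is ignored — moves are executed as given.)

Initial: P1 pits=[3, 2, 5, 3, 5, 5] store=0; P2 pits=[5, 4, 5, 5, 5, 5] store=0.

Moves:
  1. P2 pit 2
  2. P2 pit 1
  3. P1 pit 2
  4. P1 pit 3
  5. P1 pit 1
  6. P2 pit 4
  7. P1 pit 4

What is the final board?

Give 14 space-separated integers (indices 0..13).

Answer: 5 1 2 1 0 8 5 8 1 1 8 1 9 2

Derivation:
Move 1: P2 pit2 -> P1=[4,2,5,3,5,5](0) P2=[5,4,0,6,6,6](1)
Move 2: P2 pit1 -> P1=[4,2,5,3,5,5](0) P2=[5,0,1,7,7,7](1)
Move 3: P1 pit2 -> P1=[4,2,0,4,6,6](1) P2=[6,0,1,7,7,7](1)
Move 4: P1 pit3 -> P1=[4,2,0,0,7,7](2) P2=[7,0,1,7,7,7](1)
Move 5: P1 pit1 -> P1=[4,0,1,0,7,7](4) P2=[7,0,0,7,7,7](1)
Move 6: P2 pit4 -> P1=[5,1,2,1,8,7](4) P2=[7,0,0,7,0,8](2)
Move 7: P1 pit4 -> P1=[5,1,2,1,0,8](5) P2=[8,1,1,8,1,9](2)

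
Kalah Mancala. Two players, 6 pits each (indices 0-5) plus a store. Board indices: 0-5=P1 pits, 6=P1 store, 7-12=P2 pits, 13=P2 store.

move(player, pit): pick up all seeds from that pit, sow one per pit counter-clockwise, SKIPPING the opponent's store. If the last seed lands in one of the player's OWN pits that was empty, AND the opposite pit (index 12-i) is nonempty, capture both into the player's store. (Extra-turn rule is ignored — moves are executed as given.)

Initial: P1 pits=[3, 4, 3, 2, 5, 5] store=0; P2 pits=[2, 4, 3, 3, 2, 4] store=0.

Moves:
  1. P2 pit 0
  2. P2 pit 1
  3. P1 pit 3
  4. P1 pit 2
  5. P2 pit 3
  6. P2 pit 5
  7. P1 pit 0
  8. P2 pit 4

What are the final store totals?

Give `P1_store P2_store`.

Answer: 0 4

Derivation:
Move 1: P2 pit0 -> P1=[3,4,3,2,5,5](0) P2=[0,5,4,3,2,4](0)
Move 2: P2 pit1 -> P1=[3,4,3,2,5,5](0) P2=[0,0,5,4,3,5](1)
Move 3: P1 pit3 -> P1=[3,4,3,0,6,6](0) P2=[0,0,5,4,3,5](1)
Move 4: P1 pit2 -> P1=[3,4,0,1,7,7](0) P2=[0,0,5,4,3,5](1)
Move 5: P2 pit3 -> P1=[4,4,0,1,7,7](0) P2=[0,0,5,0,4,6](2)
Move 6: P2 pit5 -> P1=[5,5,1,2,8,7](0) P2=[0,0,5,0,4,0](3)
Move 7: P1 pit0 -> P1=[0,6,2,3,9,8](0) P2=[0,0,5,0,4,0](3)
Move 8: P2 pit4 -> P1=[1,7,2,3,9,8](0) P2=[0,0,5,0,0,1](4)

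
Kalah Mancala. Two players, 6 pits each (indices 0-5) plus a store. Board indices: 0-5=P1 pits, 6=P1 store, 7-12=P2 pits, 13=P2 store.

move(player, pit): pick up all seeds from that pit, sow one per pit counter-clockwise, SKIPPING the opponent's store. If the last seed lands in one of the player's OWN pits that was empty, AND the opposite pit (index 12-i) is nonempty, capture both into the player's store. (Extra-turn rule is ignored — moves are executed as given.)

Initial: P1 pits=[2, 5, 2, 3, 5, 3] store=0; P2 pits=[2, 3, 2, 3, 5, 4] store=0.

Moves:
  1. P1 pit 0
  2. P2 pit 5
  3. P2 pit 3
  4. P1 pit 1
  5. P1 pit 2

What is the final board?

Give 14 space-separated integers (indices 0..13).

Move 1: P1 pit0 -> P1=[0,6,3,3,5,3](0) P2=[2,3,2,3,5,4](0)
Move 2: P2 pit5 -> P1=[1,7,4,3,5,3](0) P2=[2,3,2,3,5,0](1)
Move 3: P2 pit3 -> P1=[1,7,4,3,5,3](0) P2=[2,3,2,0,6,1](2)
Move 4: P1 pit1 -> P1=[1,0,5,4,6,4](1) P2=[3,4,2,0,6,1](2)
Move 5: P1 pit2 -> P1=[1,0,0,5,7,5](2) P2=[4,4,2,0,6,1](2)

Answer: 1 0 0 5 7 5 2 4 4 2 0 6 1 2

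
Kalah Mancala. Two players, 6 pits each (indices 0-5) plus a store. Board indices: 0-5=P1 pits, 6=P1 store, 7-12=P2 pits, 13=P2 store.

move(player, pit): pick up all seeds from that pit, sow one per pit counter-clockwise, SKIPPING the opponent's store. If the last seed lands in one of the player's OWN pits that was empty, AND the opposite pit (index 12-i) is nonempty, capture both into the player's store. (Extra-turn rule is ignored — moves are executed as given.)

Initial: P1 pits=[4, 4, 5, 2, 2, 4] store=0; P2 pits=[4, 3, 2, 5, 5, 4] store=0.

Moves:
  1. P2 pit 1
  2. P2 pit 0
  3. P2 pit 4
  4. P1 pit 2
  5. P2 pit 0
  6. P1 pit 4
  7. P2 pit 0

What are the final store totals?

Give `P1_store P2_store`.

Move 1: P2 pit1 -> P1=[4,4,5,2,2,4](0) P2=[4,0,3,6,6,4](0)
Move 2: P2 pit0 -> P1=[4,4,5,2,2,4](0) P2=[0,1,4,7,7,4](0)
Move 3: P2 pit4 -> P1=[5,5,6,3,3,4](0) P2=[0,1,4,7,0,5](1)
Move 4: P1 pit2 -> P1=[5,5,0,4,4,5](1) P2=[1,2,4,7,0,5](1)
Move 5: P2 pit0 -> P1=[5,5,0,4,4,5](1) P2=[0,3,4,7,0,5](1)
Move 6: P1 pit4 -> P1=[5,5,0,4,0,6](2) P2=[1,4,4,7,0,5](1)
Move 7: P2 pit0 -> P1=[5,5,0,4,0,6](2) P2=[0,5,4,7,0,5](1)

Answer: 2 1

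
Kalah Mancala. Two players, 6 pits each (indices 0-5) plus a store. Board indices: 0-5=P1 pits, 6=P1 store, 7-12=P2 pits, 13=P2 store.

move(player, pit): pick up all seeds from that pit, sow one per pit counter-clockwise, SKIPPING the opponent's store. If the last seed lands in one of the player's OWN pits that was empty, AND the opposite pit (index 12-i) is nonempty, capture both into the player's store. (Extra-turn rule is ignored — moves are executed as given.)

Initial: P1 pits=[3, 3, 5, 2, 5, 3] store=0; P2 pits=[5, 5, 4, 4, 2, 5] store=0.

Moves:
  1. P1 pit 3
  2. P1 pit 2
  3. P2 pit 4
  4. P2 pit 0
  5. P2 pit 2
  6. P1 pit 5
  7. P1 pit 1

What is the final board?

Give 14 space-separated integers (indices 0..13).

Answer: 4 0 1 2 8 0 2 1 7 1 7 2 8 3

Derivation:
Move 1: P1 pit3 -> P1=[3,3,5,0,6,4](0) P2=[5,5,4,4,2,5](0)
Move 2: P1 pit2 -> P1=[3,3,0,1,7,5](1) P2=[6,5,4,4,2,5](0)
Move 3: P2 pit4 -> P1=[3,3,0,1,7,5](1) P2=[6,5,4,4,0,6](1)
Move 4: P2 pit0 -> P1=[3,3,0,1,7,5](1) P2=[0,6,5,5,1,7](2)
Move 5: P2 pit2 -> P1=[4,3,0,1,7,5](1) P2=[0,6,0,6,2,8](3)
Move 6: P1 pit5 -> P1=[4,3,0,1,7,0](2) P2=[1,7,1,7,2,8](3)
Move 7: P1 pit1 -> P1=[4,0,1,2,8,0](2) P2=[1,7,1,7,2,8](3)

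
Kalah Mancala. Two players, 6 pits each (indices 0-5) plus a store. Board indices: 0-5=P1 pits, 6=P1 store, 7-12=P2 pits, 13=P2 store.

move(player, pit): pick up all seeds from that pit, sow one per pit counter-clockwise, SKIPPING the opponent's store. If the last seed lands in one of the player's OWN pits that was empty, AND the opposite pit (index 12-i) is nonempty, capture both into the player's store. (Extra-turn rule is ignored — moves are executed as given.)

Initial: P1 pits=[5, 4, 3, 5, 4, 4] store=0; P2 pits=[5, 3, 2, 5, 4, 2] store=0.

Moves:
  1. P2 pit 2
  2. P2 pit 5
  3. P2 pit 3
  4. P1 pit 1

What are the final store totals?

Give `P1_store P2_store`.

Answer: 1 2

Derivation:
Move 1: P2 pit2 -> P1=[5,4,3,5,4,4](0) P2=[5,3,0,6,5,2](0)
Move 2: P2 pit5 -> P1=[6,4,3,5,4,4](0) P2=[5,3,0,6,5,0](1)
Move 3: P2 pit3 -> P1=[7,5,4,5,4,4](0) P2=[5,3,0,0,6,1](2)
Move 4: P1 pit1 -> P1=[7,0,5,6,5,5](1) P2=[5,3,0,0,6,1](2)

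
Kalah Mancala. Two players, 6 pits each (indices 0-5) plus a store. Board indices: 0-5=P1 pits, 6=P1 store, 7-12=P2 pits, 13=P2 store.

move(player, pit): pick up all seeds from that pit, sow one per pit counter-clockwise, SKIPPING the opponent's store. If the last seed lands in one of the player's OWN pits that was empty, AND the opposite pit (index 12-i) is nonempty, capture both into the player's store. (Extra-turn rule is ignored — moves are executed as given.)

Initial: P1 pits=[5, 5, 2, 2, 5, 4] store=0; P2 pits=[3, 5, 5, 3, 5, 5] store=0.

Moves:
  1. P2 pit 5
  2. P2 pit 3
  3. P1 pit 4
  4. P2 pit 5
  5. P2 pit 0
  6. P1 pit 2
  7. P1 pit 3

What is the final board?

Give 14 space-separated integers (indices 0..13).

Move 1: P2 pit5 -> P1=[6,6,3,3,5,4](0) P2=[3,5,5,3,5,0](1)
Move 2: P2 pit3 -> P1=[6,6,3,3,5,4](0) P2=[3,5,5,0,6,1](2)
Move 3: P1 pit4 -> P1=[6,6,3,3,0,5](1) P2=[4,6,6,0,6,1](2)
Move 4: P2 pit5 -> P1=[6,6,3,3,0,5](1) P2=[4,6,6,0,6,0](3)
Move 5: P2 pit0 -> P1=[6,6,3,3,0,5](1) P2=[0,7,7,1,7,0](3)
Move 6: P1 pit2 -> P1=[6,6,0,4,1,6](1) P2=[0,7,7,1,7,0](3)
Move 7: P1 pit3 -> P1=[6,6,0,0,2,7](2) P2=[1,7,7,1,7,0](3)

Answer: 6 6 0 0 2 7 2 1 7 7 1 7 0 3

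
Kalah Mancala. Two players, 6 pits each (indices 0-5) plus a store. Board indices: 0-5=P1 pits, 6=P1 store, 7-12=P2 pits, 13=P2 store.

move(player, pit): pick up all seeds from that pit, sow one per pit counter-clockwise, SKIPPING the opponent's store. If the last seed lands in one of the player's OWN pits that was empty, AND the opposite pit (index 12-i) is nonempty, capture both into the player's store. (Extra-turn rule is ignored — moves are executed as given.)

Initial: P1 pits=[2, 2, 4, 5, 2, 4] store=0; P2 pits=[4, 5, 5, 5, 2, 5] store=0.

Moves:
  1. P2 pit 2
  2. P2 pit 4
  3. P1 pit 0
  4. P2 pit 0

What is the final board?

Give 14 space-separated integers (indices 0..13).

Answer: 0 0 5 6 3 4 0 0 6 1 7 0 7 6

Derivation:
Move 1: P2 pit2 -> P1=[3,2,4,5,2,4](0) P2=[4,5,0,6,3,6](1)
Move 2: P2 pit4 -> P1=[4,2,4,5,2,4](0) P2=[4,5,0,6,0,7](2)
Move 3: P1 pit0 -> P1=[0,3,5,6,3,4](0) P2=[4,5,0,6,0,7](2)
Move 4: P2 pit0 -> P1=[0,0,5,6,3,4](0) P2=[0,6,1,7,0,7](6)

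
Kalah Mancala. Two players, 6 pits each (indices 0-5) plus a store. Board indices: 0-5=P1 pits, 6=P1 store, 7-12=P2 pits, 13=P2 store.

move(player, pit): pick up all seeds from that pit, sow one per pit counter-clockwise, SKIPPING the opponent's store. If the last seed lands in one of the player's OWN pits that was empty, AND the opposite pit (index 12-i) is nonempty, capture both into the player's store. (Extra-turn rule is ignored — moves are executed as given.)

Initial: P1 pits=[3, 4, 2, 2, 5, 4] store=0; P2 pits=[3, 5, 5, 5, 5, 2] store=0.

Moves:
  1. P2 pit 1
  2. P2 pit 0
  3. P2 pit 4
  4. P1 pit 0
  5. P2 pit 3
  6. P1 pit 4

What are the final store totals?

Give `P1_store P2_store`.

Answer: 1 3

Derivation:
Move 1: P2 pit1 -> P1=[3,4,2,2,5,4](0) P2=[3,0,6,6,6,3](1)
Move 2: P2 pit0 -> P1=[3,4,2,2,5,4](0) P2=[0,1,7,7,6,3](1)
Move 3: P2 pit4 -> P1=[4,5,3,3,5,4](0) P2=[0,1,7,7,0,4](2)
Move 4: P1 pit0 -> P1=[0,6,4,4,6,4](0) P2=[0,1,7,7,0,4](2)
Move 5: P2 pit3 -> P1=[1,7,5,5,6,4](0) P2=[0,1,7,0,1,5](3)
Move 6: P1 pit4 -> P1=[1,7,5,5,0,5](1) P2=[1,2,8,1,1,5](3)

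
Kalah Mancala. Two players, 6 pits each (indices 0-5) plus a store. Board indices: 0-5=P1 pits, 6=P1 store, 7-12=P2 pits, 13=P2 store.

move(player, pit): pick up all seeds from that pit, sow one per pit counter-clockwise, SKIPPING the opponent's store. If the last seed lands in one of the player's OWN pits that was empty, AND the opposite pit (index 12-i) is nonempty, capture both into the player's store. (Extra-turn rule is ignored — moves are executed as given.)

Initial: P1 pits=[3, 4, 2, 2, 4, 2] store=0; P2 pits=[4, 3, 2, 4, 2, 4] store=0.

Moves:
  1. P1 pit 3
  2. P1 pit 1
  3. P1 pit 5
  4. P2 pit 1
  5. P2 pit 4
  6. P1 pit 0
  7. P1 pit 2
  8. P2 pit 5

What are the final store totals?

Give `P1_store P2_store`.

Move 1: P1 pit3 -> P1=[3,4,2,0,5,3](0) P2=[4,3,2,4,2,4](0)
Move 2: P1 pit1 -> P1=[3,0,3,1,6,4](0) P2=[4,3,2,4,2,4](0)
Move 3: P1 pit5 -> P1=[3,0,3,1,6,0](1) P2=[5,4,3,4,2,4](0)
Move 4: P2 pit1 -> P1=[3,0,3,1,6,0](1) P2=[5,0,4,5,3,5](0)
Move 5: P2 pit4 -> P1=[4,0,3,1,6,0](1) P2=[5,0,4,5,0,6](1)
Move 6: P1 pit0 -> P1=[0,1,4,2,7,0](1) P2=[5,0,4,5,0,6](1)
Move 7: P1 pit2 -> P1=[0,1,0,3,8,1](2) P2=[5,0,4,5,0,6](1)
Move 8: P2 pit5 -> P1=[1,2,1,4,9,1](2) P2=[5,0,4,5,0,0](2)

Answer: 2 2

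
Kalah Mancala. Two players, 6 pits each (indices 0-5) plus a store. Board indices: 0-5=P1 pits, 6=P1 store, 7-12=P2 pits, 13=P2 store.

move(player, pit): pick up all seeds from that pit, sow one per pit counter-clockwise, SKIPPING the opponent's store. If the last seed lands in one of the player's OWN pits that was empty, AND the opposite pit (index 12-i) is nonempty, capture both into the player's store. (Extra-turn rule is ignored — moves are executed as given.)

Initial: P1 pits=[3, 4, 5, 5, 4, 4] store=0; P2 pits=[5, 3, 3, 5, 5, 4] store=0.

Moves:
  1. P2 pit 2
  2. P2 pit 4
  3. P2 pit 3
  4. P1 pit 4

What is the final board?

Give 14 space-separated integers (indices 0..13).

Answer: 5 6 7 6 0 5 1 6 4 0 0 1 7 2

Derivation:
Move 1: P2 pit2 -> P1=[3,4,5,5,4,4](0) P2=[5,3,0,6,6,5](0)
Move 2: P2 pit4 -> P1=[4,5,6,6,4,4](0) P2=[5,3,0,6,0,6](1)
Move 3: P2 pit3 -> P1=[5,6,7,6,4,4](0) P2=[5,3,0,0,1,7](2)
Move 4: P1 pit4 -> P1=[5,6,7,6,0,5](1) P2=[6,4,0,0,1,7](2)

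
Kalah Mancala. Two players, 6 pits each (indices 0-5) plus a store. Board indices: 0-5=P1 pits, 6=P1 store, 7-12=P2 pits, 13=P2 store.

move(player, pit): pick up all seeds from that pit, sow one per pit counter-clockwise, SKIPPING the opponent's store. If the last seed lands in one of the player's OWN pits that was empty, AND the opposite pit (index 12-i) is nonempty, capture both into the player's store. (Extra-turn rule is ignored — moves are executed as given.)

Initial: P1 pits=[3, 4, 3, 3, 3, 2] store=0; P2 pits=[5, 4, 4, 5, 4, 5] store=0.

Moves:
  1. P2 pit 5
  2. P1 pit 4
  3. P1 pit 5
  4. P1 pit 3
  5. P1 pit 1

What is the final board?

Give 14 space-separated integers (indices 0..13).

Answer: 4 0 5 1 2 2 4 8 5 4 5 4 0 1

Derivation:
Move 1: P2 pit5 -> P1=[4,5,4,4,3,2](0) P2=[5,4,4,5,4,0](1)
Move 2: P1 pit4 -> P1=[4,5,4,4,0,3](1) P2=[6,4,4,5,4,0](1)
Move 3: P1 pit5 -> P1=[4,5,4,4,0,0](2) P2=[7,5,4,5,4,0](1)
Move 4: P1 pit3 -> P1=[4,5,4,0,1,1](3) P2=[8,5,4,5,4,0](1)
Move 5: P1 pit1 -> P1=[4,0,5,1,2,2](4) P2=[8,5,4,5,4,0](1)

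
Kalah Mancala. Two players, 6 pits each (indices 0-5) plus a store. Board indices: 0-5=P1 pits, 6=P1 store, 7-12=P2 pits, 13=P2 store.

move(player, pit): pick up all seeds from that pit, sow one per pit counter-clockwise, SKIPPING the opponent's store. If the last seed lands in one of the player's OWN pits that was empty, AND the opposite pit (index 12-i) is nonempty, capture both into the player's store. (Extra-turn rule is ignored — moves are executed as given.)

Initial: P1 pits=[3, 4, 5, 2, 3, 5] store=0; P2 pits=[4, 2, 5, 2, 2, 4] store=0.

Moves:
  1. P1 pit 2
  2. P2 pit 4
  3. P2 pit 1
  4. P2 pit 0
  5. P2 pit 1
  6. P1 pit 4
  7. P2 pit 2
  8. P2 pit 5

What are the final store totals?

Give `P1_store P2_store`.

Answer: 2 3

Derivation:
Move 1: P1 pit2 -> P1=[3,4,0,3,4,6](1) P2=[5,2,5,2,2,4](0)
Move 2: P2 pit4 -> P1=[3,4,0,3,4,6](1) P2=[5,2,5,2,0,5](1)
Move 3: P2 pit1 -> P1=[3,4,0,3,4,6](1) P2=[5,0,6,3,0,5](1)
Move 4: P2 pit0 -> P1=[3,4,0,3,4,6](1) P2=[0,1,7,4,1,6](1)
Move 5: P2 pit1 -> P1=[3,4,0,3,4,6](1) P2=[0,0,8,4,1,6](1)
Move 6: P1 pit4 -> P1=[3,4,0,3,0,7](2) P2=[1,1,8,4,1,6](1)
Move 7: P2 pit2 -> P1=[4,5,1,4,0,7](2) P2=[1,1,0,5,2,7](2)
Move 8: P2 pit5 -> P1=[5,6,2,5,1,8](2) P2=[1,1,0,5,2,0](3)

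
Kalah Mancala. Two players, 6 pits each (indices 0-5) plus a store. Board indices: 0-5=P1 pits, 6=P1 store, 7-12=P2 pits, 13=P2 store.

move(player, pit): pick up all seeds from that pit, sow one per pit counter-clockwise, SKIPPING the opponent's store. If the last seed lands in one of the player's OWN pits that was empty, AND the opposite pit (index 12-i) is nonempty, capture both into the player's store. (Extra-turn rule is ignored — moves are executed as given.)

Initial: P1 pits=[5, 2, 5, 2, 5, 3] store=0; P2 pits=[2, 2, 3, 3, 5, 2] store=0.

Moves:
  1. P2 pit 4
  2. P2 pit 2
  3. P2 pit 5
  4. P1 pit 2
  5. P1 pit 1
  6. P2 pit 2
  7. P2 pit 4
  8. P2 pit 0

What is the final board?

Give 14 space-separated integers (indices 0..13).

Answer: 0 0 1 4 7 5 1 0 4 1 6 0 0 10

Derivation:
Move 1: P2 pit4 -> P1=[6,3,6,2,5,3](0) P2=[2,2,3,3,0,3](1)
Move 2: P2 pit2 -> P1=[6,3,6,2,5,3](0) P2=[2,2,0,4,1,4](1)
Move 3: P2 pit5 -> P1=[7,4,7,2,5,3](0) P2=[2,2,0,4,1,0](2)
Move 4: P1 pit2 -> P1=[7,4,0,3,6,4](1) P2=[3,3,1,4,1,0](2)
Move 5: P1 pit1 -> P1=[7,0,1,4,7,5](1) P2=[3,3,1,4,1,0](2)
Move 6: P2 pit2 -> P1=[7,0,1,4,7,5](1) P2=[3,3,0,5,1,0](2)
Move 7: P2 pit4 -> P1=[0,0,1,4,7,5](1) P2=[3,3,0,5,0,0](10)
Move 8: P2 pit0 -> P1=[0,0,1,4,7,5](1) P2=[0,4,1,6,0,0](10)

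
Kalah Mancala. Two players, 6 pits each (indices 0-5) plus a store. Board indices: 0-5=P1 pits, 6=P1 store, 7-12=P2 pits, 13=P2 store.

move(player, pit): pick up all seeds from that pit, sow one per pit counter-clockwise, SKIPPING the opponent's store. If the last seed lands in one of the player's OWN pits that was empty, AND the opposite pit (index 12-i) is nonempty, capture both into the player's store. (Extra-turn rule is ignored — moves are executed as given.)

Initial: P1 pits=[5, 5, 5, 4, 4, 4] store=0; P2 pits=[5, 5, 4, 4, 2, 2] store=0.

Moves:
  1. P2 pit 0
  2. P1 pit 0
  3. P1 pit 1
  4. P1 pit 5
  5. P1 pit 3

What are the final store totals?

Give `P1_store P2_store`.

Move 1: P2 pit0 -> P1=[5,5,5,4,4,4](0) P2=[0,6,5,5,3,3](0)
Move 2: P1 pit0 -> P1=[0,6,6,5,5,5](0) P2=[0,6,5,5,3,3](0)
Move 3: P1 pit1 -> P1=[0,0,7,6,6,6](1) P2=[1,6,5,5,3,3](0)
Move 4: P1 pit5 -> P1=[0,0,7,6,6,0](2) P2=[2,7,6,6,4,3](0)
Move 5: P1 pit3 -> P1=[0,0,7,0,7,1](3) P2=[3,8,7,6,4,3](0)

Answer: 3 0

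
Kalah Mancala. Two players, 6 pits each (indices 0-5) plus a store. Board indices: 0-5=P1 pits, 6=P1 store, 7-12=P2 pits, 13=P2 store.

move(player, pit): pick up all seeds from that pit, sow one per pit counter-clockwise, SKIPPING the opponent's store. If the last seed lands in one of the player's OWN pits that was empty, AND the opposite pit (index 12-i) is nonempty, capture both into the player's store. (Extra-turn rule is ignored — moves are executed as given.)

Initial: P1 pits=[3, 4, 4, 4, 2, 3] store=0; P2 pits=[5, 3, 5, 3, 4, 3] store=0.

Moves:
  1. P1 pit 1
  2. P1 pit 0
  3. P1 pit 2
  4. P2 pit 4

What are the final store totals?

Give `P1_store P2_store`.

Move 1: P1 pit1 -> P1=[3,0,5,5,3,4](0) P2=[5,3,5,3,4,3](0)
Move 2: P1 pit0 -> P1=[0,1,6,6,3,4](0) P2=[5,3,5,3,4,3](0)
Move 3: P1 pit2 -> P1=[0,1,0,7,4,5](1) P2=[6,4,5,3,4,3](0)
Move 4: P2 pit4 -> P1=[1,2,0,7,4,5](1) P2=[6,4,5,3,0,4](1)

Answer: 1 1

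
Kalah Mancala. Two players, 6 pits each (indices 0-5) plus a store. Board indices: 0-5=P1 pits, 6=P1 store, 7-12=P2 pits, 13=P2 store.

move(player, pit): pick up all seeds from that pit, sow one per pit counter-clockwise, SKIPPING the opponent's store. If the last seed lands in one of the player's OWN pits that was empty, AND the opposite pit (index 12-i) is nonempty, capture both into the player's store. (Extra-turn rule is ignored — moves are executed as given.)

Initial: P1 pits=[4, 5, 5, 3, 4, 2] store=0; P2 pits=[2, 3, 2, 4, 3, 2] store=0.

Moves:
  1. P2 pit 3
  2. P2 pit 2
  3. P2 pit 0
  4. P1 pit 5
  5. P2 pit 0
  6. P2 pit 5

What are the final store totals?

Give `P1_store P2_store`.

Answer: 1 6

Derivation:
Move 1: P2 pit3 -> P1=[5,5,5,3,4,2](0) P2=[2,3,2,0,4,3](1)
Move 2: P2 pit2 -> P1=[5,5,5,3,4,2](0) P2=[2,3,0,1,5,3](1)
Move 3: P2 pit0 -> P1=[5,5,5,0,4,2](0) P2=[0,4,0,1,5,3](5)
Move 4: P1 pit5 -> P1=[5,5,5,0,4,0](1) P2=[1,4,0,1,5,3](5)
Move 5: P2 pit0 -> P1=[5,5,5,0,4,0](1) P2=[0,5,0,1,5,3](5)
Move 6: P2 pit5 -> P1=[6,6,5,0,4,0](1) P2=[0,5,0,1,5,0](6)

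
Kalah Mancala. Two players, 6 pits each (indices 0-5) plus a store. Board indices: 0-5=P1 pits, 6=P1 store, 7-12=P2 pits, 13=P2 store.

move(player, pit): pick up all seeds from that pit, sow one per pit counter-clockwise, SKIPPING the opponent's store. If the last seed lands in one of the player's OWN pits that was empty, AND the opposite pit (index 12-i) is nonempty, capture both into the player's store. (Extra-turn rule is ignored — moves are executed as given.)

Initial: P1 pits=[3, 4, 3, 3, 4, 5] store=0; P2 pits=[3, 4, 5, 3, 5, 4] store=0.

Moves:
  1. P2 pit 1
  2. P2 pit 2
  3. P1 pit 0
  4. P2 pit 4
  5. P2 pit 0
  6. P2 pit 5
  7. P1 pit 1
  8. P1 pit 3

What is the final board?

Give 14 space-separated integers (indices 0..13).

Answer: 2 0 7 0 9 8 2 2 3 3 7 0 0 3

Derivation:
Move 1: P2 pit1 -> P1=[3,4,3,3,4,5](0) P2=[3,0,6,4,6,5](0)
Move 2: P2 pit2 -> P1=[4,5,3,3,4,5](0) P2=[3,0,0,5,7,6](1)
Move 3: P1 pit0 -> P1=[0,6,4,4,5,5](0) P2=[3,0,0,5,7,6](1)
Move 4: P2 pit4 -> P1=[1,7,5,5,6,5](0) P2=[3,0,0,5,0,7](2)
Move 5: P2 pit0 -> P1=[1,7,5,5,6,5](0) P2=[0,1,1,6,0,7](2)
Move 6: P2 pit5 -> P1=[2,8,6,6,7,6](0) P2=[0,1,1,6,0,0](3)
Move 7: P1 pit1 -> P1=[2,0,7,7,8,7](1) P2=[1,2,2,6,0,0](3)
Move 8: P1 pit3 -> P1=[2,0,7,0,9,8](2) P2=[2,3,3,7,0,0](3)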